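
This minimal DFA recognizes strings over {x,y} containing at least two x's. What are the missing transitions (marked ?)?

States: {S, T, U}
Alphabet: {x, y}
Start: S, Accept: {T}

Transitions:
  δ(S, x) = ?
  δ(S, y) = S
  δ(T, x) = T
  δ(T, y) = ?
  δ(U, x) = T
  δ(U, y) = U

From the language and accept set, identify what each state tracks — S: zero x's seen; T: ≥ two x's seen; U: one x seen.
Each missing δ(q, a) is the state matching the new tracked value after reading a.
δ(S, x) = U; δ(T, y) = T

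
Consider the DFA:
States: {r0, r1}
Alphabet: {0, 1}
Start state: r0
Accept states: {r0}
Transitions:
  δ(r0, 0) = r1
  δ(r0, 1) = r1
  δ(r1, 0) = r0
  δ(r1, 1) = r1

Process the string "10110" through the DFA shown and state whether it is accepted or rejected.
Processing string "10110":
  r0 --1--> r1
  r1 --0--> r0
  r0 --1--> r1
  r1 --1--> r1
  r1 --0--> r0
Final state: r0
Accept states: {r0}
Yes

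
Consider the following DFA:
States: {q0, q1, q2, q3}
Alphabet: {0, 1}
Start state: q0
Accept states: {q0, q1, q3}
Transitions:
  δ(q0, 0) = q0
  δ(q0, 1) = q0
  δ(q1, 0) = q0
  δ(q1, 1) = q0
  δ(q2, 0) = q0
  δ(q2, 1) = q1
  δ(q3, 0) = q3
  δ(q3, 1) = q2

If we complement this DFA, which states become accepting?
Complement accept states = All states \ Original accept states
= {q0, q1, q2, q3} \ {q0, q1, q3}
{q2}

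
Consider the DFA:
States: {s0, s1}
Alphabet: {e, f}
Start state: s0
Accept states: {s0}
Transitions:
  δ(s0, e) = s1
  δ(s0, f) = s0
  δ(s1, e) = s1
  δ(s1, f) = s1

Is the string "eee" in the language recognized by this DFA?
Processing string "eee":
  s0 --e--> s1
  s1 --e--> s1
  s1 --e--> s1
Final state: s1
Accept states: {s0}
No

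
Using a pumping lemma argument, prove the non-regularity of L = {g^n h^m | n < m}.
Assume L is regular with pumping length p. Idea: pumping up the g-block makes the g-count reach the h-count.
Choose s = g^p h^(p+1) ∈ L. By the pumping lemma, s = xyz with |xy| ≤ p, |y| > 0, so y = g^k with k ≥ 1. Then xy²z = g^(p+k) h^(p+1). Since p+k ≥ p+1, the number of g's is no longer strictly less than the number of h's, so xy²z ∉ L.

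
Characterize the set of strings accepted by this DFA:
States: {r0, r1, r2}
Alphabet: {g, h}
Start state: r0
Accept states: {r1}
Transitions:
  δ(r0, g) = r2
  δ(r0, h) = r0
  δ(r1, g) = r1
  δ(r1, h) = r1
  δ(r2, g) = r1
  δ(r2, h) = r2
Testing a few strings:
  'gh' → reject
  'hghh' → reject
  'ghhg' → accept
  'ghgh' → accept
State roles: r0=zero g's seen; r1=≥ two g's seen; r2=one g seen
All strings over {g,h} containing at least two g's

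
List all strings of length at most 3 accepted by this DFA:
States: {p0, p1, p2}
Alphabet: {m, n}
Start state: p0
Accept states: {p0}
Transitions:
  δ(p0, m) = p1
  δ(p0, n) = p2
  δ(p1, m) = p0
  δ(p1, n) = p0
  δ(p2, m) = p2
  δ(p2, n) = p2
ε, mm, mn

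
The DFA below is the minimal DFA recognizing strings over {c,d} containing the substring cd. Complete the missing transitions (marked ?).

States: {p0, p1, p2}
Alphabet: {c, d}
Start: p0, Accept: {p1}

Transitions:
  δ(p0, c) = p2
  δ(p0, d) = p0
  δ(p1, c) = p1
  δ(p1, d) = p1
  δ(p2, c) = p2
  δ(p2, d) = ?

From the language and accept set, identify what each state tracks — p0: no c seen yet; p1: substring cd seen; p2: seen a c, waiting for d.
Each missing δ(q, a) is the state matching the new tracked value after reading a.
δ(p2, d) = p1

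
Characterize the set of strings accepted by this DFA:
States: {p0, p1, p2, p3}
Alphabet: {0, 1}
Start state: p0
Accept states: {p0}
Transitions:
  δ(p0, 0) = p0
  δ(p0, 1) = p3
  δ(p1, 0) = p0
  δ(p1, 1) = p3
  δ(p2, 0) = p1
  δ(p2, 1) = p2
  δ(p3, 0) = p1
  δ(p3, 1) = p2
Testing a few strings:
  '100' → accept
  '101' → reject
  '0' → accept
  '011' → reject
State roles: p0=value ≡ 0 (mod 4); p1=value ≡ 2 (mod 4); p2=value ≡ 3 (mod 4); p3=value ≡ 1 (mod 4)
All binary strings representing a multiple of 4 (read in base 2; leading zeros allowed and ε counts as 0)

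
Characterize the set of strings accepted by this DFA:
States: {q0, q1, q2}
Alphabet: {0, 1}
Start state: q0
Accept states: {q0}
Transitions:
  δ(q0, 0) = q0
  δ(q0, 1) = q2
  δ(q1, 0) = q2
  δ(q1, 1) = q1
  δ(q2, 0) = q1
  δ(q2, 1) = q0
Testing a few strings:
  '011' → accept
  '1' → reject
  '000' → accept
  '11' → accept
State roles: q0=value ≡ 0 (mod 3); q1=value ≡ 2 (mod 3); q2=value ≡ 1 (mod 3)
All binary strings representing a multiple of 3 (read in base 2; leading zeros allowed and ε counts as 0)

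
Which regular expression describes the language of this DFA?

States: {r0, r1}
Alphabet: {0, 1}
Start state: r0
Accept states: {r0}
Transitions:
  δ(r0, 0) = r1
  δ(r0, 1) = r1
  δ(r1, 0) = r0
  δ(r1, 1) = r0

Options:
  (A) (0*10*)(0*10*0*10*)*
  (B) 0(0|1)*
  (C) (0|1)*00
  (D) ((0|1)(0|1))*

Check each option against the DFA on short strings; one disagreement eliminates an option:
  (A) (0*10*)(0*10*0*10*)*: on ε the DFA stays in r0 and accepts (r0 ∈ Accept), but the regex does not match it → eliminate
  (B) 0(0|1)*: on ε the DFA stays in r0 and accepts (r0 ∈ Accept), but the regex does not match it → eliminate
  (C) (0|1)*00: on ε the DFA stays in r0 and accepts (r0 ∈ Accept), but the regex does not match it → eliminate
  (D) ((0|1)(0|1))*: agrees with the DFA on every string of length ≤ 6
Only (D) is consistent with the DFA.
(D) ((0|1)(0|1))*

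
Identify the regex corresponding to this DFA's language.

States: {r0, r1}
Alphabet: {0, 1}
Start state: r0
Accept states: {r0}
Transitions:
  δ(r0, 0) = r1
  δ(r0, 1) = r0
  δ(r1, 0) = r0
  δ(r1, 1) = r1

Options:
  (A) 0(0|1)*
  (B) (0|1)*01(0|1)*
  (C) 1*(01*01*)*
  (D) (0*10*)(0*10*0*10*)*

Check each option against the DFA on short strings; one disagreement eliminates an option:
  (A) 0(0|1)*: on ε the DFA stays in r0 and accepts (r0 ∈ Accept), but the regex does not match it → eliminate
  (B) (0|1)*01(0|1)*: on ε the DFA stays in r0 and accepts (r0 ∈ Accept), but the regex does not match it → eliminate
  (C) 1*(01*01*)*: agrees with the DFA on every string of length ≤ 6
  (D) (0*10*)(0*10*0*10*)*: on ε the DFA stays in r0 and accepts (r0 ∈ Accept), but the regex does not match it → eliminate
Only (C) is consistent with the DFA.
(C) 1*(01*01*)*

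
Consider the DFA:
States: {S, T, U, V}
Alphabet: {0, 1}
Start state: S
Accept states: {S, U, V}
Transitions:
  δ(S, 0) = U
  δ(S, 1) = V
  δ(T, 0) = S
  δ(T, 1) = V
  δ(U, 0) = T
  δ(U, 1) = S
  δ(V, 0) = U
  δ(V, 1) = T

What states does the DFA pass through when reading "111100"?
read '1': S → V
  read '1': V → T
  read '1': T → V
  read '1': V → T
  read '0': T → S
  read '0': S → U
S -> V -> T -> V -> T -> S -> U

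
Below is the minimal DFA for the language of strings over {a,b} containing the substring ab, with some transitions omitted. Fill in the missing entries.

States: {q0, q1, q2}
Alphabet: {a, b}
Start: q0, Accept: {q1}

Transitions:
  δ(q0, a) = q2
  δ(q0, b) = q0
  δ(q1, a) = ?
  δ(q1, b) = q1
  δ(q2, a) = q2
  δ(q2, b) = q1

From the language and accept set, identify what each state tracks — q0: no a seen yet; q1: substring ab seen; q2: seen a a, waiting for b.
Each missing δ(q, a) is the state matching the new tracked value after reading a.
δ(q1, a) = q1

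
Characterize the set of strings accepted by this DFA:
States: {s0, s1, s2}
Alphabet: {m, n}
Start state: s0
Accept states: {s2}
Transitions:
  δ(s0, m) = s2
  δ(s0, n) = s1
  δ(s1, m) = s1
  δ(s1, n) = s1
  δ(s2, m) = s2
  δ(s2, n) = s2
Testing a few strings:
  'n' → reject
  'mnm' → accept
  'mn' → accept
  'm' → accept
State roles: s0=no input read; s1=started with n (dead); s2=started with m
All strings over {m,n} starting with m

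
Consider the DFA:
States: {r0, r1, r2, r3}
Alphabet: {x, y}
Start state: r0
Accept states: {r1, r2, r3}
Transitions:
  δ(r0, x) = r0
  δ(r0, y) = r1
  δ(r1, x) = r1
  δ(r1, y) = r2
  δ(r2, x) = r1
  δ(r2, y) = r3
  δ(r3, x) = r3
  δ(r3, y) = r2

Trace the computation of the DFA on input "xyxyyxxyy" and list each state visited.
read 'x': r0 → r0
  read 'y': r0 → r1
  read 'x': r1 → r1
  read 'y': r1 → r2
  read 'y': r2 → r3
  read 'x': r3 → r3
  read 'x': r3 → r3
  read 'y': r3 → r2
  read 'y': r2 → r3
r0 -> r0 -> r1 -> r1 -> r2 -> r3 -> r3 -> r3 -> r2 -> r3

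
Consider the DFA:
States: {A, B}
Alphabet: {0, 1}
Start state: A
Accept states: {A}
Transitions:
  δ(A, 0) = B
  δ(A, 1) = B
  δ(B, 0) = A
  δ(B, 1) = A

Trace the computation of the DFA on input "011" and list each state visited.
read '0': A → B
  read '1': B → A
  read '1': A → B
A -> B -> A -> B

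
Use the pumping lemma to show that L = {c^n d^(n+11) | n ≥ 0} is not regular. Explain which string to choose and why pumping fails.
Assume L is regular with pumping length p. Idea: pumping the c-block breaks the fixed offset of 11.
Choose s = c^p d^(p+11) ∈ L. By the pumping lemma, s = xyz with |xy| ≤ p, |y| > 0, so y = c^k with k ≥ 1. Then xy²z = c^(p+k) d^(p+11). For this to be in L we would need p+11 = (p+k)+11, i.e. k = 0, contradicting k ≥ 1. So xy²z ∉ L.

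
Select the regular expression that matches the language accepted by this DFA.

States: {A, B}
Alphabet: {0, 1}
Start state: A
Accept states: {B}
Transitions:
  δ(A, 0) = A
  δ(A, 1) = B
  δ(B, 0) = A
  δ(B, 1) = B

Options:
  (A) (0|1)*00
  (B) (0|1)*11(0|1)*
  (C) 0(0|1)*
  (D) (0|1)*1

Check each option against the DFA on short strings; one disagreement eliminates an option:
  (A) (0|1)*00: on '1' the DFA goes A → B and accepts (B ∈ Accept), but the regex does not match it → eliminate
  (B) (0|1)*11(0|1)*: on '1' the DFA goes A → B and accepts (B ∈ Accept), but the regex does not match it → eliminate
  (C) 0(0|1)*: on '0' the DFA goes A → A and rejects (A ∉ Accept), but the regex matches it → eliminate
  (D) (0|1)*1: agrees with the DFA on every string of length ≤ 6
Only (D) is consistent with the DFA.
(D) (0|1)*1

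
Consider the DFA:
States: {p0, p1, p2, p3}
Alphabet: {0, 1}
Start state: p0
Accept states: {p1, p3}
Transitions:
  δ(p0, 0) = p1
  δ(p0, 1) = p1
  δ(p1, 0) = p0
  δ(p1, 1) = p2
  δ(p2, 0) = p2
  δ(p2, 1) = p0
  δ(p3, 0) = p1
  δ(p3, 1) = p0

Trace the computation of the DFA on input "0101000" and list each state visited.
read '0': p0 → p1
  read '1': p1 → p2
  read '0': p2 → p2
  read '1': p2 → p0
  read '0': p0 → p1
  read '0': p1 → p0
  read '0': p0 → p1
p0 -> p1 -> p2 -> p2 -> p0 -> p1 -> p0 -> p1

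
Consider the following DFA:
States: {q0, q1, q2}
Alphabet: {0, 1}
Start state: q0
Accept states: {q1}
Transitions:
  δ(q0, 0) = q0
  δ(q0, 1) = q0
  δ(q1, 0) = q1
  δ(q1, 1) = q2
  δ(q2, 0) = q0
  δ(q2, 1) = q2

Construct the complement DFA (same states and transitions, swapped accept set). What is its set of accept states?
Complement accept states = All states \ Original accept states
= {q0, q1, q2} \ {q1}
{q0, q2}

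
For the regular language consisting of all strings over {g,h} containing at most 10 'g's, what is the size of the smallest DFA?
By Myhill–Nerode, count the distinguishable equivalence classes: 12 classes — having seen 0, 1, …, 10, or >10 copies of 'g'; counts 0 through 10 are accepting and >10 is dead.
12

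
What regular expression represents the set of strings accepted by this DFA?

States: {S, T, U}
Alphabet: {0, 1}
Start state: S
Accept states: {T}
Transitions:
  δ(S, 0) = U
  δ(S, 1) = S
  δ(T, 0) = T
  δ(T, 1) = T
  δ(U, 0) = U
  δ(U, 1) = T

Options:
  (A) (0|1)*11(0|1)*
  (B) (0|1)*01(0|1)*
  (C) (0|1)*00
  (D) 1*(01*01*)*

Check each option against the DFA on short strings; one disagreement eliminates an option:
  (A) (0|1)*11(0|1)*: on '01' the DFA goes S → U → T and accepts (T ∈ Accept), but the regex does not match it → eliminate
  (B) (0|1)*01(0|1)*: agrees with the DFA on every string of length ≤ 6
  (C) (0|1)*00: on '00' the DFA goes S → U → U and rejects (U ∉ Accept), but the regex matches it → eliminate
  (D) 1*(01*01*)*: on ε the DFA stays in S and rejects (S ∉ Accept), but the regex matches it → eliminate
Only (B) is consistent with the DFA.
(B) (0|1)*01(0|1)*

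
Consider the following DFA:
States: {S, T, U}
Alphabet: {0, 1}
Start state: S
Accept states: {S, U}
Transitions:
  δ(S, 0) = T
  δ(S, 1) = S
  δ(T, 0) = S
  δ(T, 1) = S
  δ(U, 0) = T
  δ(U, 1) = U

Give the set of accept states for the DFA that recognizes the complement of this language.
Complement accept states = All states \ Original accept states
= {S, T, U} \ {S, U}
{T}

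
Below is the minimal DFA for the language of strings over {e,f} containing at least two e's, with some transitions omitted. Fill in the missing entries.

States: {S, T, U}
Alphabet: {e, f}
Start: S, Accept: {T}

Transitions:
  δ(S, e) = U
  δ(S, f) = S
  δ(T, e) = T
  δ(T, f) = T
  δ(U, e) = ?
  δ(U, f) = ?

From the language and accept set, identify what each state tracks — S: zero e's seen; T: ≥ two e's seen; U: one e seen.
Each missing δ(q, a) is the state matching the new tracked value after reading a.
δ(U, e) = T; δ(U, f) = U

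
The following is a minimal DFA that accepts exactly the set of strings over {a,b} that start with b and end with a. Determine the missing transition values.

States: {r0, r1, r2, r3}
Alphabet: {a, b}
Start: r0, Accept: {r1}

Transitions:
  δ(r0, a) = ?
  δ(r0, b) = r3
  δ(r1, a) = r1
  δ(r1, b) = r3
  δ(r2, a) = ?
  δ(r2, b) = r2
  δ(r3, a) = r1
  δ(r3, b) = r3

From the language and accept set, identify what each state tracks — r0: no input read; r1: started with b, last symbol a; r2: started with a (dead); r3: started with b, last symbol b.
Each missing δ(q, a) is the state matching the new tracked value after reading a.
δ(r0, a) = r2; δ(r2, a) = r2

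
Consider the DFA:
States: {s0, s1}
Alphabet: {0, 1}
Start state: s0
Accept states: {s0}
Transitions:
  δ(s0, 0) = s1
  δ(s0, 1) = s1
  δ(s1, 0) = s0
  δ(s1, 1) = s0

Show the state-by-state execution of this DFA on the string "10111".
read '1': s0 → s1
  read '0': s1 → s0
  read '1': s0 → s1
  read '1': s1 → s0
  read '1': s0 → s1
s0 -> s1 -> s0 -> s1 -> s0 -> s1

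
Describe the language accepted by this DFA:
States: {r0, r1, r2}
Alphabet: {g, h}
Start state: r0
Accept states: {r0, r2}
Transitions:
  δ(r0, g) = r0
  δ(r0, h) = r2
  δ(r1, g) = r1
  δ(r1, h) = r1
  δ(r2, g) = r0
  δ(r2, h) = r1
Testing a few strings:
  'hh' → reject
  'h' → accept
  'hgh' → accept
  'ghg' → accept
State roles: r0=last symbol not h (ok); r1=saw hh (dead); r2=last symbol h (ok)
All strings over {g,h} with no two consecutive h's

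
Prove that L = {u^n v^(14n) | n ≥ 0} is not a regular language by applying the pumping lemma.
Assume L is regular with pumping length p. Idea: pumping the u-block breaks the 1:14 ratio.
Choose s = u^p v^(14p) (length 15p ≥ p). By the pumping lemma, s = xyz with |xy| ≤ p, |y| > 0, so y = u^k with k ≥ 1. Then xy²z = u^(p+k) v^(14p). For this to be in L we would need 14p = 14(p+k), i.e. 14k = 0, contradicting k ≥ 1. So xy²z ∉ L.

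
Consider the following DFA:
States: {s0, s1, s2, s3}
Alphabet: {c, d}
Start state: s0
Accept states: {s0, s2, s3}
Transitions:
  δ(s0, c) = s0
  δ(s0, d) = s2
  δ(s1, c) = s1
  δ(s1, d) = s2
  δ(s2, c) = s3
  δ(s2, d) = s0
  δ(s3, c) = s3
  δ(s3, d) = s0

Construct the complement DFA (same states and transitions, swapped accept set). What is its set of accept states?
Complement accept states = All states \ Original accept states
= {s0, s1, s2, s3} \ {s0, s2, s3}
{s1}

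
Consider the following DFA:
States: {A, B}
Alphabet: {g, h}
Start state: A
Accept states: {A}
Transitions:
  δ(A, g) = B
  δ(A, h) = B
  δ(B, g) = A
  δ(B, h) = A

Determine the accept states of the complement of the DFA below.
Complement accept states = All states \ Original accept states
= {A, B} \ {A}
{B}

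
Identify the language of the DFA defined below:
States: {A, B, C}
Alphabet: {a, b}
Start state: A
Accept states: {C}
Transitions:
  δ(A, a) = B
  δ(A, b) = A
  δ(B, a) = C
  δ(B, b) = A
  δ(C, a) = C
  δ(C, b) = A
Testing a few strings:
  'abb' → reject
  'aaab' → reject
  'a' → reject
  'bbab' → reject
State roles: A=last symbol not a; B=one trailing a; C=two trailing a's
All strings over {a,b} ending with aa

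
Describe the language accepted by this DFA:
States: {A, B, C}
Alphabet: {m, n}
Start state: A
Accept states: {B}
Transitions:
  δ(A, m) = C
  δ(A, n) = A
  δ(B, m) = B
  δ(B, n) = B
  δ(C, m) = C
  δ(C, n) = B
Testing a few strings:
  'nnnm' → reject
  'n' → reject
  'mn' → accept
  'nmn' → accept
State roles: A=no m seen yet; B=substring mn seen; C=seen a m, waiting for n
All strings over {m,n} containing the substring mn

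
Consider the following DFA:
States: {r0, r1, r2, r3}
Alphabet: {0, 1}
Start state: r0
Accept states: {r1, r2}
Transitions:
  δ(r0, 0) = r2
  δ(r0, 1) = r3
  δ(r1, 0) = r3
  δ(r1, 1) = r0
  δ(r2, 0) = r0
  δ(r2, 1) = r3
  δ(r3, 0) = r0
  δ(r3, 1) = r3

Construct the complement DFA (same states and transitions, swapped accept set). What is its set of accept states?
Complement accept states = All states \ Original accept states
= {r0, r1, r2, r3} \ {r1, r2}
{r0, r3}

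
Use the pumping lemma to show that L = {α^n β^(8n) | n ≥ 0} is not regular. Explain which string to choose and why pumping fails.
Assume L is regular with pumping length p. Idea: pumping the α-block breaks the 1:8 ratio.
Choose s = α^p β^(8p) (length 9p ≥ p). By the pumping lemma, s = xyz with |xy| ≤ p, |y| > 0, so y = α^k with k ≥ 1. Then xy²z = α^(p+k) β^(8p). For this to be in L we would need 8p = 8(p+k), i.e. 8k = 0, contradicting k ≥ 1. So xy²z ∉ L.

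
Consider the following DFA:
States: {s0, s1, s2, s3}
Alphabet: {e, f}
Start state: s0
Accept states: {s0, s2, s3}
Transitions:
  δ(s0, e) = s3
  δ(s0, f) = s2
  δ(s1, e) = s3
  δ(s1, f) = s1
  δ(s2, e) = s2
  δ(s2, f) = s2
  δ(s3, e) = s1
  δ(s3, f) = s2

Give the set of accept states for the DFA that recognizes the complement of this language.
Complement accept states = All states \ Original accept states
= {s0, s1, s2, s3} \ {s0, s2, s3}
{s1}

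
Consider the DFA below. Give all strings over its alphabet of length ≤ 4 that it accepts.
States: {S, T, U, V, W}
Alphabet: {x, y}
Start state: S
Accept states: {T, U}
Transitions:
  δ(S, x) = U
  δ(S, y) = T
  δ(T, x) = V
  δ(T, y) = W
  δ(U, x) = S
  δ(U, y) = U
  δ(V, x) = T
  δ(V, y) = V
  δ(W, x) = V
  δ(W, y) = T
x, y, xy, xxx, xxy, xyy, yxx, yyy, xxxy, xyxx, xyxy, xyyy, yxyx, yyxx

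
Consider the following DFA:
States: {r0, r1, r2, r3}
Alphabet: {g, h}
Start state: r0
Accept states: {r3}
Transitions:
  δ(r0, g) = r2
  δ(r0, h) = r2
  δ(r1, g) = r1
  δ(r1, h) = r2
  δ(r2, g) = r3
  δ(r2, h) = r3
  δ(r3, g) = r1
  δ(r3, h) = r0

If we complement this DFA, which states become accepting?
Complement accept states = All states \ Original accept states
= {r0, r1, r2, r3} \ {r3}
{r0, r1, r2}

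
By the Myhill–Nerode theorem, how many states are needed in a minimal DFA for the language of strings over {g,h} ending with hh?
By Myhill–Nerode, count the distinguishable equivalence classes: 3 classes — one per longest suffix of the input that is a prefix of 'hh' (lengths 0 through 2); only the length-2 class is accepting.
3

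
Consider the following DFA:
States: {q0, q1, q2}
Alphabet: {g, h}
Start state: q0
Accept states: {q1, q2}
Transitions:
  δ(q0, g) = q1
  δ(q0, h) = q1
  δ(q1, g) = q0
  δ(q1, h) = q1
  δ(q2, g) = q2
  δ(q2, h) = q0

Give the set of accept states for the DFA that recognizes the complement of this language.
Complement accept states = All states \ Original accept states
= {q0, q1, q2} \ {q1, q2}
{q0}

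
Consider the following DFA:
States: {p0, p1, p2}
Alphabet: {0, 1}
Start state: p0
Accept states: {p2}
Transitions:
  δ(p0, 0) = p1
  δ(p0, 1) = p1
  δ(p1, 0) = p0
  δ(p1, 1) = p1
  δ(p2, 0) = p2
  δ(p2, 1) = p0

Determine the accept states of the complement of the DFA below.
Complement accept states = All states \ Original accept states
= {p0, p1, p2} \ {p2}
{p0, p1}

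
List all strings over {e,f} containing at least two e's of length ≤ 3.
ee, eee, eef, efe, fee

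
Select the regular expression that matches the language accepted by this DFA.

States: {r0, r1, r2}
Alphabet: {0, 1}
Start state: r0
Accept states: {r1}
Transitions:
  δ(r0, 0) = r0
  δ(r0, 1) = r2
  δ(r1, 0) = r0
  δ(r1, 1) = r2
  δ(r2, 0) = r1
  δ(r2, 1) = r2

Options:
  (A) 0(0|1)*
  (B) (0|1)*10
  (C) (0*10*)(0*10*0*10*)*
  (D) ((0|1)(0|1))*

Check each option against the DFA on short strings; one disagreement eliminates an option:
  (A) 0(0|1)*: on '0' the DFA goes r0 → r0 and rejects (r0 ∉ Accept), but the regex matches it → eliminate
  (B) (0|1)*10: agrees with the DFA on every string of length ≤ 6
  (C) (0*10*)(0*10*0*10*)*: on '1' the DFA goes r0 → r2 and rejects (r2 ∉ Accept), but the regex matches it → eliminate
  (D) ((0|1)(0|1))*: on ε the DFA stays in r0 and rejects (r0 ∉ Accept), but the regex matches it → eliminate
Only (B) is consistent with the DFA.
(B) (0|1)*10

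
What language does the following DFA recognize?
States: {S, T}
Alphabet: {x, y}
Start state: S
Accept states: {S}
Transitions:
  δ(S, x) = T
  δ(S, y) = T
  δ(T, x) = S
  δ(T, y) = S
Testing a few strings:
  'xyx' → reject
  'yy' → accept
  'yxy' → reject
  'x' → reject
State roles: S=even length so far; T=odd length so far
All strings over {x,y} of even length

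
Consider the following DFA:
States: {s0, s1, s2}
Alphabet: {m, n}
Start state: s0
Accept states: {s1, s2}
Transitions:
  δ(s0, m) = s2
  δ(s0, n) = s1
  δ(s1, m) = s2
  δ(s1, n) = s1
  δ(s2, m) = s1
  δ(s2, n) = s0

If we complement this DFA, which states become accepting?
Complement accept states = All states \ Original accept states
= {s0, s1, s2} \ {s1, s2}
{s0}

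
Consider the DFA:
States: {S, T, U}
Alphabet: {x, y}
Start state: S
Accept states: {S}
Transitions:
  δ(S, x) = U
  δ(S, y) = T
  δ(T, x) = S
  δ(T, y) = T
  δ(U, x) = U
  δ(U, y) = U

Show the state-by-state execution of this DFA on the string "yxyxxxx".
read 'y': S → T
  read 'x': T → S
  read 'y': S → T
  read 'x': T → S
  read 'x': S → U
  read 'x': U → U
  read 'x': U → U
S -> T -> S -> T -> S -> U -> U -> U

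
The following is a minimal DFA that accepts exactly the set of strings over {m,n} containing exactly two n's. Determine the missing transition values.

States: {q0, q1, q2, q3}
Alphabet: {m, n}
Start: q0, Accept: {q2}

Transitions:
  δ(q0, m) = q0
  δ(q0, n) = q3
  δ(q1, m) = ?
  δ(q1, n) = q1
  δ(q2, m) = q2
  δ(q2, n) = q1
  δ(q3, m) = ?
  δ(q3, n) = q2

From the language and accept set, identify what each state tracks — q0: zero n's; q1: ≥ three n's (dead); q2: two n's; q3: one n.
Each missing δ(q, a) is the state matching the new tracked value after reading a.
δ(q1, m) = q1; δ(q3, m) = q3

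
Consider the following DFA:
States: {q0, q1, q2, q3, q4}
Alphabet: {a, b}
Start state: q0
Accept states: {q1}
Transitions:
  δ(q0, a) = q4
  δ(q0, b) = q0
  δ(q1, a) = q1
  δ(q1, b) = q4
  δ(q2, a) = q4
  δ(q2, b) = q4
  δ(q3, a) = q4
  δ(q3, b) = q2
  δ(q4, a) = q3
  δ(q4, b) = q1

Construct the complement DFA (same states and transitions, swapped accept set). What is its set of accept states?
Complement accept states = All states \ Original accept states
= {q0, q1, q2, q3, q4} \ {q1}
{q0, q2, q3, q4}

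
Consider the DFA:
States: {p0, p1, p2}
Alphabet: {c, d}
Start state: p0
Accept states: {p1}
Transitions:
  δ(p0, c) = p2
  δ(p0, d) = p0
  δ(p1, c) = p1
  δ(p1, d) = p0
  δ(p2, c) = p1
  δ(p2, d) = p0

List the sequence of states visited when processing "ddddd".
read 'd': p0 → p0
  read 'd': p0 → p0
  read 'd': p0 → p0
  read 'd': p0 → p0
  read 'd': p0 → p0
p0 -> p0 -> p0 -> p0 -> p0 -> p0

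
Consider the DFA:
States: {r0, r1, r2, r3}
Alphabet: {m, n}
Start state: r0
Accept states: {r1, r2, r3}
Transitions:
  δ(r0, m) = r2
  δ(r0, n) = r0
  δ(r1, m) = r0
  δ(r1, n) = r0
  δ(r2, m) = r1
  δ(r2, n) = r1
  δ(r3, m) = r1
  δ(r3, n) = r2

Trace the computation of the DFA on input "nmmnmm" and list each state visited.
read 'n': r0 → r0
  read 'm': r0 → r2
  read 'm': r2 → r1
  read 'n': r1 → r0
  read 'm': r0 → r2
  read 'm': r2 → r1
r0 -> r0 -> r2 -> r1 -> r0 -> r2 -> r1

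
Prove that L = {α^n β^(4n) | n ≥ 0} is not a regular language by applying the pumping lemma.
Assume L is regular with pumping length p. Idea: pumping the α-block breaks the 1:4 ratio.
Choose s = α^p β^(4p) (length 5p ≥ p). By the pumping lemma, s = xyz with |xy| ≤ p, |y| > 0, so y = α^k with k ≥ 1. Then xy²z = α^(p+k) β^(4p). For this to be in L we would need 4p = 4(p+k), i.e. 4k = 0, contradicting k ≥ 1. So xy²z ∉ L.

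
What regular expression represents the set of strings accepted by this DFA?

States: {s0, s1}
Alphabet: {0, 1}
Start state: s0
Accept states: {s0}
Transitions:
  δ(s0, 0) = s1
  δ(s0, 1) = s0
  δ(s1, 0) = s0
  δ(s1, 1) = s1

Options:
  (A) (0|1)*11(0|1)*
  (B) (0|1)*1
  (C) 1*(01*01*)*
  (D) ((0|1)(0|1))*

Check each option against the DFA on short strings; one disagreement eliminates an option:
  (A) (0|1)*11(0|1)*: on ε the DFA stays in s0 and accepts (s0 ∈ Accept), but the regex does not match it → eliminate
  (B) (0|1)*1: on ε the DFA stays in s0 and accepts (s0 ∈ Accept), but the regex does not match it → eliminate
  (C) 1*(01*01*)*: agrees with the DFA on every string of length ≤ 6
  (D) ((0|1)(0|1))*: on '1' the DFA goes s0 → s0 and accepts (s0 ∈ Accept), but the regex does not match it → eliminate
Only (C) is consistent with the DFA.
(C) 1*(01*01*)*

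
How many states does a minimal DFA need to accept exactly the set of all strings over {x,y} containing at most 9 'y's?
By Myhill–Nerode, count the distinguishable equivalence classes: 11 classes — having seen 0, 1, …, 9, or >9 copies of 'y'; counts 0 through 9 are accepting and >9 is dead.
11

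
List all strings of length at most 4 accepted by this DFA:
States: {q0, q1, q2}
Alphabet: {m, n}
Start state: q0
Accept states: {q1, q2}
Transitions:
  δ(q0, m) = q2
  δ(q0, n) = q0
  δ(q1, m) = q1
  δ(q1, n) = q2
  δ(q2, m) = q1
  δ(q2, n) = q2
m, mm, mn, nm, mmm, mmn, mnm, mnn, nmm, nmn, nnm, mmmm, mmmn, mmnm, mmnn, mnmm, mnmn, mnnm, mnnn, nmmm, nmmn, nmnm, nmnn, nnmm, nnmn, nnnm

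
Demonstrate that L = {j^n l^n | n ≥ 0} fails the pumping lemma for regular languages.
Assume L is regular with pumping length p. Idea: pumping the j-block changes the count balance.
Choose s = j^p l^p (length 2p ≥ p). By the pumping lemma, s = xyz with |xy| ≤ p, |y| > 0. So y = j^k for some k > 0 (since xy is entirely within the j's). Pumping gives xy²z = j^(p+k) l^p, which is not in L since p+k ≠ p.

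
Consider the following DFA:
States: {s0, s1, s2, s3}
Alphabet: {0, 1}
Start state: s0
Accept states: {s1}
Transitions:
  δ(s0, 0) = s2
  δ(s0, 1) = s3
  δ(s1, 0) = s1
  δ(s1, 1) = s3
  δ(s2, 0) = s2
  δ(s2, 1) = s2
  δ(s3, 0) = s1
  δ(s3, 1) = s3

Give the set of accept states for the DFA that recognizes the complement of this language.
Complement accept states = All states \ Original accept states
= {s0, s1, s2, s3} \ {s1}
{s0, s2, s3}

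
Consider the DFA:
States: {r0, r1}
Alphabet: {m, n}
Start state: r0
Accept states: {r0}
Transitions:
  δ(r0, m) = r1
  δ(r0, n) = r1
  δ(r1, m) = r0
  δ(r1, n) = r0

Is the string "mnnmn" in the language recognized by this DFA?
Processing string "mnnmn":
  r0 --m--> r1
  r1 --n--> r0
  r0 --n--> r1
  r1 --m--> r0
  r0 --n--> r1
Final state: r1
Accept states: {r0}
No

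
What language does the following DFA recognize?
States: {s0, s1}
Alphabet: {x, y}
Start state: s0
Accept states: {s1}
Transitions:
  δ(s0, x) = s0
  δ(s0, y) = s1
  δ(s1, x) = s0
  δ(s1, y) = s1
Testing a few strings:
  'xxy' → accept
  'xyy' → accept
  'x' → reject
  'yyx' → reject
State roles: s0=last symbol not y; s1=last symbol is y
All strings over {x,y} ending with y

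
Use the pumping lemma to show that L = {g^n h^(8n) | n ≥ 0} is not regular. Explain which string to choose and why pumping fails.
Assume L is regular with pumping length p. Idea: pumping the g-block breaks the 1:8 ratio.
Choose s = g^p h^(8p) (length 9p ≥ p). By the pumping lemma, s = xyz with |xy| ≤ p, |y| > 0, so y = g^k with k ≥ 1. Then xy²z = g^(p+k) h^(8p). For this to be in L we would need 8p = 8(p+k), i.e. 8k = 0, contradicting k ≥ 1. So xy²z ∉ L.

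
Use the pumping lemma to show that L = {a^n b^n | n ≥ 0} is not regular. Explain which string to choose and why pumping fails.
Assume L is regular with pumping length p. Idea: pumping the a-block changes the count balance.
Choose s = a^p b^p (length 2p ≥ p). By the pumping lemma, s = xyz with |xy| ≤ p, |y| > 0. So y = a^k for some k > 0 (since xy is entirely within the a's). Pumping gives xy²z = a^(p+k) b^p, which is not in L since p+k ≠ p.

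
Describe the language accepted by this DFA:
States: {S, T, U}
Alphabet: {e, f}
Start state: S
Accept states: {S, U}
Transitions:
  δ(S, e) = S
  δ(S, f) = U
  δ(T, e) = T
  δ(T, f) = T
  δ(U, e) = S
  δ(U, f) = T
Testing a few strings:
  'feee' → accept
  'fef' → accept
  'f' → accept
  'eee' → accept
State roles: S=last symbol not f (ok); T=saw ff (dead); U=last symbol f (ok)
All strings over {e,f} with no two consecutive f's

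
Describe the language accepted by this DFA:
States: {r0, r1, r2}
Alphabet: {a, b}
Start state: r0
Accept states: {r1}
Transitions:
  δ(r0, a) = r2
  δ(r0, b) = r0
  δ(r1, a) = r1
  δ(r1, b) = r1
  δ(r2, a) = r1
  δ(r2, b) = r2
Testing a few strings:
  'ab' → reject
  'ba' → reject
  'a' → reject
  'aa' → accept
State roles: r0=zero a's seen; r1=≥ two a's seen; r2=one a seen
All strings over {a,b} containing at least two a's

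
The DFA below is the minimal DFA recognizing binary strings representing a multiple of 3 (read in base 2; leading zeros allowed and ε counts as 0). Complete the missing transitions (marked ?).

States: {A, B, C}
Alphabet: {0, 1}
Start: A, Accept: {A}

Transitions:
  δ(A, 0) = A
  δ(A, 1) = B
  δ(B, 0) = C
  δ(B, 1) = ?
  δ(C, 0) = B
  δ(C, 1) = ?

From the language and accept set, identify what each state tracks — A: value ≡ 0 (mod 3); B: value ≡ 1 (mod 3); C: value ≡ 2 (mod 3).
Each missing δ(q, a) is the state matching the new tracked value after reading a.
δ(B, 1) = A; δ(C, 1) = C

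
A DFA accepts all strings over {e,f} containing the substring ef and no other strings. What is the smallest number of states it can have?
By Myhill–Nerode, count the distinguishable equivalence classes: three classes — no e yet / e seen but no ef / ef seen.
3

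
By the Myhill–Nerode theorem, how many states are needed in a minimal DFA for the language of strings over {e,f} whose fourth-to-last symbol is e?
By Myhill–Nerode, count the distinguishable equivalence classes: 2^4 = 16 classes — the DFA must remember the last 4 symbols read; every pair of distinct length-4 suffixes is distinguishable by some continuation.
16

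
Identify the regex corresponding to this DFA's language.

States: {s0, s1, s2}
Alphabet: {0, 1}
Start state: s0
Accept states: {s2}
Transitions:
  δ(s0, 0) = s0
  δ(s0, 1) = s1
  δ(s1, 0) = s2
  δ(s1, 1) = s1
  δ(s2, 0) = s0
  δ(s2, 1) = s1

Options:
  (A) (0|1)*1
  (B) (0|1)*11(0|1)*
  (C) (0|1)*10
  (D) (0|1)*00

Check each option against the DFA on short strings; one disagreement eliminates an option:
  (A) (0|1)*1: on '1' the DFA goes s0 → s1 and rejects (s1 ∉ Accept), but the regex matches it → eliminate
  (B) (0|1)*11(0|1)*: on '10' the DFA goes s0 → s1 → s2 and accepts (s2 ∈ Accept), but the regex does not match it → eliminate
  (C) (0|1)*10: agrees with the DFA on every string of length ≤ 6
  (D) (0|1)*00: on '00' the DFA goes s0 → s0 → s0 and rejects (s0 ∉ Accept), but the regex matches it → eliminate
Only (C) is consistent with the DFA.
(C) (0|1)*10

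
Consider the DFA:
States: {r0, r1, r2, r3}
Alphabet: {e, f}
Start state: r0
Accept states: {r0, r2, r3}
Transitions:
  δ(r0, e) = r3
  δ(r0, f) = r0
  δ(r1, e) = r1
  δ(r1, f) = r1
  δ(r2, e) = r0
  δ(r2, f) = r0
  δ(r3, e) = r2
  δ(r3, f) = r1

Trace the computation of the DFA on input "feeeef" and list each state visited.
read 'f': r0 → r0
  read 'e': r0 → r3
  read 'e': r3 → r2
  read 'e': r2 → r0
  read 'e': r0 → r3
  read 'f': r3 → r1
r0 -> r0 -> r3 -> r2 -> r0 -> r3 -> r1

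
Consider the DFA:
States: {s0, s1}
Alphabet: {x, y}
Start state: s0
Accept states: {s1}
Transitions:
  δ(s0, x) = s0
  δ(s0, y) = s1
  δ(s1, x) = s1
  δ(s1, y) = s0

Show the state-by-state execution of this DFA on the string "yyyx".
read 'y': s0 → s1
  read 'y': s1 → s0
  read 'y': s0 → s1
  read 'x': s1 → s1
s0 -> s1 -> s0 -> s1 -> s1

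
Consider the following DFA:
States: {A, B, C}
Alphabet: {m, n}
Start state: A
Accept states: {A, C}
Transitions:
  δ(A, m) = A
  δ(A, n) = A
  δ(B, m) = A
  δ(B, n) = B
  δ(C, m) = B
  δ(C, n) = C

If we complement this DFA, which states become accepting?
Complement accept states = All states \ Original accept states
= {A, B, C} \ {A, C}
{B}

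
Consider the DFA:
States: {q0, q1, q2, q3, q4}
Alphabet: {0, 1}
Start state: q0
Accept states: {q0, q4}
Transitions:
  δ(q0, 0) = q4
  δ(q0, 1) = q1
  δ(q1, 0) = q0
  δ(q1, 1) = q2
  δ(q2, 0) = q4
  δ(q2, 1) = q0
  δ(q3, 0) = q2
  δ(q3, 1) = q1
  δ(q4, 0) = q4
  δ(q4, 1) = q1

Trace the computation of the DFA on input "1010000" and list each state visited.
read '1': q0 → q1
  read '0': q1 → q0
  read '1': q0 → q1
  read '0': q1 → q0
  read '0': q0 → q4
  read '0': q4 → q4
  read '0': q4 → q4
q0 -> q1 -> q0 -> q1 -> q0 -> q4 -> q4 -> q4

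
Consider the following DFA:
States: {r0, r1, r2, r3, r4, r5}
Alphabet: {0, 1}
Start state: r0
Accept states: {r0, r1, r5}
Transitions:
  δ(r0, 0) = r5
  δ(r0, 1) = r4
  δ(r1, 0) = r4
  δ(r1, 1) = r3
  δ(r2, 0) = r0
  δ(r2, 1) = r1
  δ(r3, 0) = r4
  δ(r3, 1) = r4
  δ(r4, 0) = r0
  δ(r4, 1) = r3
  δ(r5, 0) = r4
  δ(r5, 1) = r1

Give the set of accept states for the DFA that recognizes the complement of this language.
Complement accept states = All states \ Original accept states
= {r0, r1, r2, r3, r4, r5} \ {r0, r1, r5}
{r2, r3, r4}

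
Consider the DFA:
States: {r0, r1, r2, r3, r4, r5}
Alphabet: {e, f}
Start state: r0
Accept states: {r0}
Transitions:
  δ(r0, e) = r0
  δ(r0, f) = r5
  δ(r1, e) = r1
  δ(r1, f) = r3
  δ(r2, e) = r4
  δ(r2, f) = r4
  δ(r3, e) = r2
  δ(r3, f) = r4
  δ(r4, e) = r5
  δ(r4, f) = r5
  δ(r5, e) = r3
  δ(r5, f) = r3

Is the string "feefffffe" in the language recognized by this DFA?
Processing string "feefffffe":
  r0 --f--> r5
  r5 --e--> r3
  r3 --e--> r2
  r2 --f--> r4
  r4 --f--> r5
  r5 --f--> r3
  r3 --f--> r4
  r4 --f--> r5
  r5 --e--> r3
Final state: r3
Accept states: {r0}
No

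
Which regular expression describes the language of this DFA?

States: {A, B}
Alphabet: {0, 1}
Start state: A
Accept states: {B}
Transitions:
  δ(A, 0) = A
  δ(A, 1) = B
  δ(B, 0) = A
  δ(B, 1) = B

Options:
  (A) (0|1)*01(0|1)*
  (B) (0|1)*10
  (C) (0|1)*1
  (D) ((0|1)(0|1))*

Check each option against the DFA on short strings; one disagreement eliminates an option:
  (A) (0|1)*01(0|1)*: on '1' the DFA goes A → B and accepts (B ∈ Accept), but the regex does not match it → eliminate
  (B) (0|1)*10: on '1' the DFA goes A → B and accepts (B ∈ Accept), but the regex does not match it → eliminate
  (C) (0|1)*1: agrees with the DFA on every string of length ≤ 6
  (D) ((0|1)(0|1))*: on ε the DFA stays in A and rejects (A ∉ Accept), but the regex matches it → eliminate
Only (C) is consistent with the DFA.
(C) (0|1)*1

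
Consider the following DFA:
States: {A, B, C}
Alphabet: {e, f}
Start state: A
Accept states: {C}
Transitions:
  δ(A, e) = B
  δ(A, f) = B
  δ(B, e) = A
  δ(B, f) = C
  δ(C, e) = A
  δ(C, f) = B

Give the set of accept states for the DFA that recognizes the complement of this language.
Complement accept states = All states \ Original accept states
= {A, B, C} \ {C}
{A, B}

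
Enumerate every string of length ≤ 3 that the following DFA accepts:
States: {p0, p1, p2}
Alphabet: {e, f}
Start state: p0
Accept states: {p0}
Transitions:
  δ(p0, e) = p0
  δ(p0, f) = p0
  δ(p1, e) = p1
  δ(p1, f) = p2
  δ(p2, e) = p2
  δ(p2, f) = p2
ε, e, f, ee, ef, fe, ff, eee, eef, efe, eff, fee, fef, ffe, fff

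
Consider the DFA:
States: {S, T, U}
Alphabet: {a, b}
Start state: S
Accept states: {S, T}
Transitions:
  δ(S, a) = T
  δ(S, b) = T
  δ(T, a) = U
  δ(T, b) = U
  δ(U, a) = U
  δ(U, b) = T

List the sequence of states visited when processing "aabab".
read 'a': S → T
  read 'a': T → U
  read 'b': U → T
  read 'a': T → U
  read 'b': U → T
S -> T -> U -> T -> U -> T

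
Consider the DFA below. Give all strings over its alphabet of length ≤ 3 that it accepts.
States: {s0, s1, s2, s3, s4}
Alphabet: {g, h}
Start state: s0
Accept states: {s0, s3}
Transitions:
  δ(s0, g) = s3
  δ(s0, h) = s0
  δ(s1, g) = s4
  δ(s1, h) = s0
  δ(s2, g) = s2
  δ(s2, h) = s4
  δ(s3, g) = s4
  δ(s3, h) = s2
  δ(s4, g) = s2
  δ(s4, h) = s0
ε, g, h, hg, hh, ggh, hhg, hhh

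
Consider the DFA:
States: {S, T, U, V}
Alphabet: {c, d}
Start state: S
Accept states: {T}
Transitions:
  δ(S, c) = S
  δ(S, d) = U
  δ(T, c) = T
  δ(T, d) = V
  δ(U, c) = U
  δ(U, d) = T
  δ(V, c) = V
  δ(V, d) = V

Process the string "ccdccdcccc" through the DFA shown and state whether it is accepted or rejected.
Processing string "ccdccdcccc":
  S --c--> S
  S --c--> S
  S --d--> U
  U --c--> U
  U --c--> U
  U --d--> T
  T --c--> T
  T --c--> T
  T --c--> T
  T --c--> T
Final state: T
Accept states: {T}
Yes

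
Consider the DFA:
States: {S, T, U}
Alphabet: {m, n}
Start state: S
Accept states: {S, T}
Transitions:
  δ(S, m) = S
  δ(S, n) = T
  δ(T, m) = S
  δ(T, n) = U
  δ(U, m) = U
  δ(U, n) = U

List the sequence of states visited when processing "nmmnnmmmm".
read 'n': S → T
  read 'm': T → S
  read 'm': S → S
  read 'n': S → T
  read 'n': T → U
  read 'm': U → U
  read 'm': U → U
  read 'm': U → U
  read 'm': U → U
S -> T -> S -> S -> T -> U -> U -> U -> U -> U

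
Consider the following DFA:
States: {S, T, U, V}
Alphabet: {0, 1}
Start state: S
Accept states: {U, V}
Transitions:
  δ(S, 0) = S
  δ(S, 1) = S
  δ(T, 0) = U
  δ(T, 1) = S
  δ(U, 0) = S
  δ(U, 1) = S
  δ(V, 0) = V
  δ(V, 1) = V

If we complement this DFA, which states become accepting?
Complement accept states = All states \ Original accept states
= {S, T, U, V} \ {U, V}
{S, T}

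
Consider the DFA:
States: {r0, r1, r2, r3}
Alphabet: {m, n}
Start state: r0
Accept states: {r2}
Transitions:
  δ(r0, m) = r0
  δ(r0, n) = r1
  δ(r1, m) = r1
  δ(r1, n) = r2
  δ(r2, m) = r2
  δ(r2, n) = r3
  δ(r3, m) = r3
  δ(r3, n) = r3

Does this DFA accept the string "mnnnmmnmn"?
Processing string "mnnnmmnmn":
  r0 --m--> r0
  r0 --n--> r1
  r1 --n--> r2
  r2 --n--> r3
  r3 --m--> r3
  r3 --m--> r3
  r3 --n--> r3
  r3 --m--> r3
  r3 --n--> r3
Final state: r3
Accept states: {r2}
No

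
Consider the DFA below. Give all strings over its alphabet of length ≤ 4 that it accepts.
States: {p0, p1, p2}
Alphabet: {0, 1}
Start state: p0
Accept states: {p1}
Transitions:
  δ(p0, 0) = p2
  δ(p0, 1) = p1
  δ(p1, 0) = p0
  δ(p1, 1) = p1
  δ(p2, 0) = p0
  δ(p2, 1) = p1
1, 01, 11, 001, 011, 101, 111, 0001, 0011, 0101, 0111, 1001, 1011, 1101, 1111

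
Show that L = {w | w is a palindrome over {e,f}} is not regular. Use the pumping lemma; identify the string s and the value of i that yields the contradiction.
Assume L is regular with pumping length p. Idea: pumping the leading e-block breaks the symmetry.
Choose s = e^p f e^p (a palindrome of length 2p+1 ≥ p). By the pumping lemma, s = xyz with |xy| ≤ p, |y| > 0, so y = e^k with k > 0 (xy lies entirely in the first e^p). Then xy²z = e^(p+k) f e^p, which is not a palindrome since p+k ≠ p.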